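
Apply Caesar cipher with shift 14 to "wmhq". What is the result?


Caesar cipher: shift "wmhq" by 14
  'w' (pos 22) + 14 = pos 10 = 'k'
  'm' (pos 12) + 14 = pos 0 = 'a'
  'h' (pos 7) + 14 = pos 21 = 'v'
  'q' (pos 16) + 14 = pos 4 = 'e'
Result: kave

kave


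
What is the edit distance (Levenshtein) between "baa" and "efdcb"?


Computing edit distance: "baa" -> "efdcb"
DP table:
           e    f    d    c    b
      0    1    2    3    4    5
  b   1    1    2    3    4    4
  a   2    2    2    3    4    5
  a   3    3    3    3    4    5
Edit distance = dp[3][5] = 5

5


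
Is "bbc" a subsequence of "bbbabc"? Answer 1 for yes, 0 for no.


Check if "bbc" is a subsequence of "bbbabc"
Greedy scan:
  Position 0 ('b'): matches sub[0] = 'b'
  Position 1 ('b'): matches sub[1] = 'b'
  Position 2 ('b'): no match needed
  Position 3 ('a'): no match needed
  Position 4 ('b'): no match needed
  Position 5 ('c'): matches sub[2] = 'c'
All 3 characters matched => is a subsequence

1


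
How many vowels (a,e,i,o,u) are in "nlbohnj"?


Input: nlbohnj
Checking each character:
  'n' at position 0: consonant
  'l' at position 1: consonant
  'b' at position 2: consonant
  'o' at position 3: vowel (running total: 1)
  'h' at position 4: consonant
  'n' at position 5: consonant
  'j' at position 6: consonant
Total vowels: 1

1


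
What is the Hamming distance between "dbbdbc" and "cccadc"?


Comparing "dbbdbc" and "cccadc" position by position:
  Position 0: 'd' vs 'c' => differ
  Position 1: 'b' vs 'c' => differ
  Position 2: 'b' vs 'c' => differ
  Position 3: 'd' vs 'a' => differ
  Position 4: 'b' vs 'd' => differ
  Position 5: 'c' vs 'c' => same
Total differences (Hamming distance): 5

5


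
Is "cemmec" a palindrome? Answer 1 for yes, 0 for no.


Input: cemmec
Reversed: cemmec
  Compare pos 0 ('c') with pos 5 ('c'): match
  Compare pos 1 ('e') with pos 4 ('e'): match
  Compare pos 2 ('m') with pos 3 ('m'): match
Result: palindrome

1


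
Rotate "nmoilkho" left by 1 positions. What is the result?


Input: "nmoilkho", rotate left by 1
First 1 characters: "n"
Remaining characters: "moilkho"
Concatenate remaining + first: "moilkho" + "n" = "moilkhon"

moilkhon


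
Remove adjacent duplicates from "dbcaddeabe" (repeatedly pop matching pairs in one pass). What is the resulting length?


Input: dbcaddeabe
Stack-based adjacent duplicate removal:
  Read 'd': push. Stack: d
  Read 'b': push. Stack: db
  Read 'c': push. Stack: dbc
  Read 'a': push. Stack: dbca
  Read 'd': push. Stack: dbcad
  Read 'd': matches stack top 'd' => pop. Stack: dbca
  Read 'e': push. Stack: dbcae
  Read 'a': push. Stack: dbcaea
  Read 'b': push. Stack: dbcaeab
  Read 'e': push. Stack: dbcaeabe
Final stack: "dbcaeabe" (length 8)

8


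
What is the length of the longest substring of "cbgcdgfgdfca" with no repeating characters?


Input: "cbgcdgfgdfca"
Sliding window (track last position of each char):
  Position 0 ('c'): window [0,0] length 1 -- new best
  Position 1 ('b'): window [0,1] length 2 -- new best
  Position 2 ('g'): window [0,2] length 3 -- new best
  Position 3 ('c'): repeat (last at 0), move window start to 1
  Position 3 ('c'): window [1,3] length 3
  Position 4 ('d'): window [1,4] length 4 -- new best
  Position 5 ('g'): repeat (last at 2), move window start to 3
  Position 5 ('g'): window [3,5] length 3
  Position 6 ('f'): window [3,6] length 4
  Position 7 ('g'): repeat (last at 5), move window start to 6
  Position 7 ('g'): window [6,7] length 2
  Position 8 ('d'): window [6,8] length 3
  Position 9 ('f'): repeat (last at 6), move window start to 7
  Position 9 ('f'): window [7,9] length 3
  Position 10 ('c'): window [7,10] length 4
  Position 11 ('a'): window [7,11] length 5 -- new best
Longest substring with no repeats: "gdfca" with length 5

5


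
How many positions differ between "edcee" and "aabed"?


Comparing "edcee" and "aabed" position by position:
  Position 0: 'e' vs 'a' => DIFFER
  Position 1: 'd' vs 'a' => DIFFER
  Position 2: 'c' vs 'b' => DIFFER
  Position 3: 'e' vs 'e' => same
  Position 4: 'e' vs 'd' => DIFFER
Positions that differ: 4

4


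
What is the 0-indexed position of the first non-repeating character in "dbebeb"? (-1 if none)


Input: dbebeb
Character frequencies:
  'b': 3
  'd': 1
  'e': 2
Scanning left to right for freq == 1:
  Position 0 ('d'): unique! => answer = 0

0


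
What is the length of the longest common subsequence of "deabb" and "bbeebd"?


LCS of "deabb" and "bbeebd"
DP table:
           b    b    e    e    b    d
      0    0    0    0    0    0    0
  d   0    0    0    0    0    0    1
  e   0    0    0    1    1    1    1
  a   0    0    0    1    1    1    1
  b   0    1    1    1    1    2    2
  b   0    1    2    2    2    2    2
LCS length = dp[5][6] = 2

2


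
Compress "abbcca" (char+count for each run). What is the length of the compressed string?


Input: abbcca
Runs:
  'a' x 1 => "a1"
  'b' x 2 => "b2"
  'c' x 2 => "c2"
  'a' x 1 => "a1"
Compressed: "a1b2c2a1"
Compressed length: 8

8


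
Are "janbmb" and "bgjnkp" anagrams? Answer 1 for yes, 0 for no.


Strings: "janbmb", "bgjnkp"
Sorted first:  abbjmn
Sorted second: bgjknp
Differ at position 0: 'a' vs 'b' => not anagrams

0


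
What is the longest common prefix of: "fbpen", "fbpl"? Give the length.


Words: fbpen, fbpl
  Position 0: all 'f' => match
  Position 1: all 'b' => match
  Position 2: all 'p' => match
  Position 3: ('e', 'l') => mismatch, stop
LCP = "fbp" (length 3)

3


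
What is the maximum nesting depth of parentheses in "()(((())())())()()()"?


Input: "()(((())())())()()()"
Tracking depth:
  Position 0 '(': depth becomes 1
  Position 1 ')': depth becomes 0
  Position 2 '(': depth becomes 1
  Position 3 '(': depth becomes 2
  Position 4 '(': depth becomes 3
  Position 5 '(': depth becomes 4
  Position 6 ')': depth becomes 3
  Position 7 ')': depth becomes 2
  Position 8 '(': depth becomes 3
  Position 9 ')': depth becomes 2
  Position 10 ')': depth becomes 1
  Position 11 '(': depth becomes 2
  Position 12 ')': depth becomes 1
  Position 13 ')': depth becomes 0
  Position 14 '(': depth becomes 1
  Position 15 ')': depth becomes 0
  Position 16 '(': depth becomes 1
  Position 17 ')': depth becomes 0
  Position 18 '(': depth becomes 1
  Position 19 ')': depth becomes 0
Maximum depth reached: 4

4


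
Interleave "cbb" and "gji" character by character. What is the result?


Interleaving "cbb" and "gji":
  Position 0: 'c' from first, 'g' from second => "cg"
  Position 1: 'b' from first, 'j' from second => "bj"
  Position 2: 'b' from first, 'i' from second => "bi"
Result: cgbjbi

cgbjbi


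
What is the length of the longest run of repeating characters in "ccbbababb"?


Input: "ccbbababb"
Scanning for longest run:
  Position 1 ('c'): continues run of 'c', length=2
  Position 2 ('b'): new char, reset run to 1
  Position 3 ('b'): continues run of 'b', length=2
  Position 4 ('a'): new char, reset run to 1
  Position 5 ('b'): new char, reset run to 1
  Position 6 ('a'): new char, reset run to 1
  Position 7 ('b'): new char, reset run to 1
  Position 8 ('b'): continues run of 'b', length=2
Longest run: 'c' with length 2

2


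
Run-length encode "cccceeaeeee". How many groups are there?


Input: cccceeaeeee
Scanning for consecutive runs:
  Group 1: 'c' x 4 (positions 0-3)
  Group 2: 'e' x 2 (positions 4-5)
  Group 3: 'a' x 1 (positions 6-6)
  Group 4: 'e' x 4 (positions 7-10)
Total groups: 4

4


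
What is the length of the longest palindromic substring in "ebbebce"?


Input: "ebbebce"
Checking substrings for palindromes:
  [0:4] "ebbe" (len 4) => palindrome
  [2:5] "beb" (len 3) => palindrome
  [1:3] "bb" (len 2) => palindrome
Longest palindromic substring: "ebbe" with length 4

4


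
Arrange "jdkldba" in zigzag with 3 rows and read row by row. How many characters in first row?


Zigzag "jdkldba" into 3 rows:
Placing characters:
  'j' => row 0
  'd' => row 1
  'k' => row 2
  'l' => row 1
  'd' => row 0
  'b' => row 1
  'a' => row 2
Rows:
  Row 0: "jd"
  Row 1: "dlb"
  Row 2: "ka"
First row length: 2

2


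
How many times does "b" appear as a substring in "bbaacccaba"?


Searching for "b" in "bbaacccaba"
Scanning each position:
  Position 0: "b" => MATCH
  Position 1: "b" => MATCH
  Position 2: "a" => no
  Position 3: "a" => no
  Position 4: "c" => no
  Position 5: "c" => no
  Position 6: "c" => no
  Position 7: "a" => no
  Position 8: "b" => MATCH
  Position 9: "a" => no
Total occurrences: 3

3


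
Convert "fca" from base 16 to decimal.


Input: "fca" in base 16
Positional expansion:
  Digit 'f' (value 15) x 16^2 = 3840
  Digit 'c' (value 12) x 16^1 = 192
  Digit 'a' (value 10) x 16^0 = 10
Sum = 4042

4042


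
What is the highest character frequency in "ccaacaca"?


Input: ccaacaca
Character counts:
  'a': 4
  'c': 4
Maximum frequency: 4

4


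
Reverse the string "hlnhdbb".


Input: hlnhdbb
Reading characters right to left:
  Position 6: 'b'
  Position 5: 'b'
  Position 4: 'd'
  Position 3: 'h'
  Position 2: 'n'
  Position 1: 'l'
  Position 0: 'h'
Reversed: bbdhnlh

bbdhnlh


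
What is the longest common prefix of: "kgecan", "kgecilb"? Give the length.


Words: kgecan, kgecilb
  Position 0: all 'k' => match
  Position 1: all 'g' => match
  Position 2: all 'e' => match
  Position 3: all 'c' => match
  Position 4: ('a', 'i') => mismatch, stop
LCP = "kgec" (length 4)

4


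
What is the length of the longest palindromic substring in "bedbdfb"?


Input: "bedbdfb"
Checking substrings for palindromes:
  [2:5] "dbd" (len 3) => palindrome
Longest palindromic substring: "dbd" with length 3

3


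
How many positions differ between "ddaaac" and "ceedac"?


Comparing "ddaaac" and "ceedac" position by position:
  Position 0: 'd' vs 'c' => DIFFER
  Position 1: 'd' vs 'e' => DIFFER
  Position 2: 'a' vs 'e' => DIFFER
  Position 3: 'a' vs 'd' => DIFFER
  Position 4: 'a' vs 'a' => same
  Position 5: 'c' vs 'c' => same
Positions that differ: 4

4


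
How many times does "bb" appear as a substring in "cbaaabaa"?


Searching for "bb" in "cbaaabaa"
Scanning each position:
  Position 0: "cb" => no
  Position 1: "ba" => no
  Position 2: "aa" => no
  Position 3: "aa" => no
  Position 4: "ab" => no
  Position 5: "ba" => no
  Position 6: "aa" => no
Total occurrences: 0

0


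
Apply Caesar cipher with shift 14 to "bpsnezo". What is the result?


Caesar cipher: shift "bpsnezo" by 14
  'b' (pos 1) + 14 = pos 15 = 'p'
  'p' (pos 15) + 14 = pos 3 = 'd'
  's' (pos 18) + 14 = pos 6 = 'g'
  'n' (pos 13) + 14 = pos 1 = 'b'
  'e' (pos 4) + 14 = pos 18 = 's'
  'z' (pos 25) + 14 = pos 13 = 'n'
  'o' (pos 14) + 14 = pos 2 = 'c'
Result: pdgbsnc

pdgbsnc


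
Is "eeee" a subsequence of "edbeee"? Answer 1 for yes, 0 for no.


Check if "eeee" is a subsequence of "edbeee"
Greedy scan:
  Position 0 ('e'): matches sub[0] = 'e'
  Position 1 ('d'): no match needed
  Position 2 ('b'): no match needed
  Position 3 ('e'): matches sub[1] = 'e'
  Position 4 ('e'): matches sub[2] = 'e'
  Position 5 ('e'): matches sub[3] = 'e'
All 4 characters matched => is a subsequence

1


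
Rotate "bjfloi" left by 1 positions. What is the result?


Input: "bjfloi", rotate left by 1
First 1 characters: "b"
Remaining characters: "jfloi"
Concatenate remaining + first: "jfloi" + "b" = "jfloib"

jfloib


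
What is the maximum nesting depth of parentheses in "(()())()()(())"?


Input: "(()())()()(())"
Tracking depth:
  Position 0 '(': depth becomes 1
  Position 1 '(': depth becomes 2
  Position 2 ')': depth becomes 1
  Position 3 '(': depth becomes 2
  Position 4 ')': depth becomes 1
  Position 5 ')': depth becomes 0
  Position 6 '(': depth becomes 1
  Position 7 ')': depth becomes 0
  Position 8 '(': depth becomes 1
  Position 9 ')': depth becomes 0
  Position 10 '(': depth becomes 1
  Position 11 '(': depth becomes 2
  Position 12 ')': depth becomes 1
  Position 13 ')': depth becomes 0
Maximum depth reached: 2

2


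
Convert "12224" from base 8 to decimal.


Input: "12224" in base 8
Positional expansion:
  Digit '1' (value 1) x 8^4 = 4096
  Digit '2' (value 2) x 8^3 = 1024
  Digit '2' (value 2) x 8^2 = 128
  Digit '2' (value 2) x 8^1 = 16
  Digit '4' (value 4) x 8^0 = 4
Sum = 5268

5268


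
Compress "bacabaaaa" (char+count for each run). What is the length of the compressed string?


Input: bacabaaaa
Runs:
  'b' x 1 => "b1"
  'a' x 1 => "a1"
  'c' x 1 => "c1"
  'a' x 1 => "a1"
  'b' x 1 => "b1"
  'a' x 4 => "a4"
Compressed: "b1a1c1a1b1a4"
Compressed length: 12

12


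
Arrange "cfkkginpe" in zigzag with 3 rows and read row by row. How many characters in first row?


Zigzag "cfkkginpe" into 3 rows:
Placing characters:
  'c' => row 0
  'f' => row 1
  'k' => row 2
  'k' => row 1
  'g' => row 0
  'i' => row 1
  'n' => row 2
  'p' => row 1
  'e' => row 0
Rows:
  Row 0: "cge"
  Row 1: "fkip"
  Row 2: "kn"
First row length: 3

3


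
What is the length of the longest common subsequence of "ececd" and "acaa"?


LCS of "ececd" and "acaa"
DP table:
           a    c    a    a
      0    0    0    0    0
  e   0    0    0    0    0
  c   0    0    1    1    1
  e   0    0    1    1    1
  c   0    0    1    1    1
  d   0    0    1    1    1
LCS length = dp[5][4] = 1

1


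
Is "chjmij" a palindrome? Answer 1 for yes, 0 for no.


Input: chjmij
Reversed: jimjhc
  Compare pos 0 ('c') with pos 5 ('j'): MISMATCH
  Compare pos 1 ('h') with pos 4 ('i'): MISMATCH
  Compare pos 2 ('j') with pos 3 ('m'): MISMATCH
Result: not a palindrome

0


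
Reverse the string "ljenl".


Input: ljenl
Reading characters right to left:
  Position 4: 'l'
  Position 3: 'n'
  Position 2: 'e'
  Position 1: 'j'
  Position 0: 'l'
Reversed: lnejl

lnejl


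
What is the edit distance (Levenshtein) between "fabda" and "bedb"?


Computing edit distance: "fabda" -> "bedb"
DP table:
           b    e    d    b
      0    1    2    3    4
  f   1    1    2    3    4
  a   2    2    2    3    4
  b   3    2    3    3    3
  d   4    3    3    3    4
  a   5    4    4    4    4
Edit distance = dp[5][4] = 4

4


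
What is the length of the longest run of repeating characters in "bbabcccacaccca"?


Input: "bbabcccacaccca"
Scanning for longest run:
  Position 1 ('b'): continues run of 'b', length=2
  Position 2 ('a'): new char, reset run to 1
  Position 3 ('b'): new char, reset run to 1
  Position 4 ('c'): new char, reset run to 1
  Position 5 ('c'): continues run of 'c', length=2
  Position 6 ('c'): continues run of 'c', length=3
  Position 7 ('a'): new char, reset run to 1
  Position 8 ('c'): new char, reset run to 1
  Position 9 ('a'): new char, reset run to 1
  Position 10 ('c'): new char, reset run to 1
  Position 11 ('c'): continues run of 'c', length=2
  Position 12 ('c'): continues run of 'c', length=3
  Position 13 ('a'): new char, reset run to 1
Longest run: 'c' with length 3

3


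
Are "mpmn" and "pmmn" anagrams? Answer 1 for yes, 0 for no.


Strings: "mpmn", "pmmn"
Sorted first:  mmnp
Sorted second: mmnp
Sorted forms match => anagrams

1


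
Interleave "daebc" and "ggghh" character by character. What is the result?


Interleaving "daebc" and "ggghh":
  Position 0: 'd' from first, 'g' from second => "dg"
  Position 1: 'a' from first, 'g' from second => "ag"
  Position 2: 'e' from first, 'g' from second => "eg"
  Position 3: 'b' from first, 'h' from second => "bh"
  Position 4: 'c' from first, 'h' from second => "ch"
Result: dgagegbhch

dgagegbhch


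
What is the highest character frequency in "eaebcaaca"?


Input: eaebcaaca
Character counts:
  'a': 4
  'b': 1
  'c': 2
  'e': 2
Maximum frequency: 4

4


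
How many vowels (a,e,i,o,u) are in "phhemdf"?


Input: phhemdf
Checking each character:
  'p' at position 0: consonant
  'h' at position 1: consonant
  'h' at position 2: consonant
  'e' at position 3: vowel (running total: 1)
  'm' at position 4: consonant
  'd' at position 5: consonant
  'f' at position 6: consonant
Total vowels: 1

1


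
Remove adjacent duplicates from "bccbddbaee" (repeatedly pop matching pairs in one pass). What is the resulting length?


Input: bccbddbaee
Stack-based adjacent duplicate removal:
  Read 'b': push. Stack: b
  Read 'c': push. Stack: bc
  Read 'c': matches stack top 'c' => pop. Stack: b
  Read 'b': matches stack top 'b' => pop. Stack: (empty)
  Read 'd': push. Stack: d
  Read 'd': matches stack top 'd' => pop. Stack: (empty)
  Read 'b': push. Stack: b
  Read 'a': push. Stack: ba
  Read 'e': push. Stack: bae
  Read 'e': matches stack top 'e' => pop. Stack: ba
Final stack: "ba" (length 2)

2


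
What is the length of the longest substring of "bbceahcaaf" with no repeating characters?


Input: "bbceahcaaf"
Sliding window (track last position of each char):
  Position 0 ('b'): window [0,0] length 1 -- new best
  Position 1 ('b'): repeat (last at 0), move window start to 1
  Position 1 ('b'): window [1,1] length 1
  Position 2 ('c'): window [1,2] length 2 -- new best
  Position 3 ('e'): window [1,3] length 3 -- new best
  Position 4 ('a'): window [1,4] length 4 -- new best
  Position 5 ('h'): window [1,5] length 5 -- new best
  Position 6 ('c'): repeat (last at 2), move window start to 3
  Position 6 ('c'): window [3,6] length 4
  Position 7 ('a'): repeat (last at 4), move window start to 5
  Position 7 ('a'): window [5,7] length 3
  Position 8 ('a'): repeat (last at 7), move window start to 8
  Position 8 ('a'): window [8,8] length 1
  Position 9 ('f'): window [8,9] length 2
Longest substring with no repeats: "bceah" with length 5

5


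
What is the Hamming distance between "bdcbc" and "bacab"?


Comparing "bdcbc" and "bacab" position by position:
  Position 0: 'b' vs 'b' => same
  Position 1: 'd' vs 'a' => differ
  Position 2: 'c' vs 'c' => same
  Position 3: 'b' vs 'a' => differ
  Position 4: 'c' vs 'b' => differ
Total differences (Hamming distance): 3

3


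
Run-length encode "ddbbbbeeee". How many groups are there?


Input: ddbbbbeeee
Scanning for consecutive runs:
  Group 1: 'd' x 2 (positions 0-1)
  Group 2: 'b' x 4 (positions 2-5)
  Group 3: 'e' x 4 (positions 6-9)
Total groups: 3

3


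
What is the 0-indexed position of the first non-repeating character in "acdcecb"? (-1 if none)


Input: acdcecb
Character frequencies:
  'a': 1
  'b': 1
  'c': 3
  'd': 1
  'e': 1
Scanning left to right for freq == 1:
  Position 0 ('a'): unique! => answer = 0

0


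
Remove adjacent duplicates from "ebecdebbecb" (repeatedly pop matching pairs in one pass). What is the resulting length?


Input: ebecdebbecb
Stack-based adjacent duplicate removal:
  Read 'e': push. Stack: e
  Read 'b': push. Stack: eb
  Read 'e': push. Stack: ebe
  Read 'c': push. Stack: ebec
  Read 'd': push. Stack: ebecd
  Read 'e': push. Stack: ebecde
  Read 'b': push. Stack: ebecdeb
  Read 'b': matches stack top 'b' => pop. Stack: ebecde
  Read 'e': matches stack top 'e' => pop. Stack: ebecd
  Read 'c': push. Stack: ebecdc
  Read 'b': push. Stack: ebecdcb
Final stack: "ebecdcb" (length 7)

7


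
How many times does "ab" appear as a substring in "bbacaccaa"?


Searching for "ab" in "bbacaccaa"
Scanning each position:
  Position 0: "bb" => no
  Position 1: "ba" => no
  Position 2: "ac" => no
  Position 3: "ca" => no
  Position 4: "ac" => no
  Position 5: "cc" => no
  Position 6: "ca" => no
  Position 7: "aa" => no
Total occurrences: 0

0


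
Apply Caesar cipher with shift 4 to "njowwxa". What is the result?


Caesar cipher: shift "njowwxa" by 4
  'n' (pos 13) + 4 = pos 17 = 'r'
  'j' (pos 9) + 4 = pos 13 = 'n'
  'o' (pos 14) + 4 = pos 18 = 's'
  'w' (pos 22) + 4 = pos 0 = 'a'
  'w' (pos 22) + 4 = pos 0 = 'a'
  'x' (pos 23) + 4 = pos 1 = 'b'
  'a' (pos 0) + 4 = pos 4 = 'e'
Result: rnsaabe

rnsaabe


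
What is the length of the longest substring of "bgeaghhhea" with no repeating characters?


Input: "bgeaghhhea"
Sliding window (track last position of each char):
  Position 0 ('b'): window [0,0] length 1 -- new best
  Position 1 ('g'): window [0,1] length 2 -- new best
  Position 2 ('e'): window [0,2] length 3 -- new best
  Position 3 ('a'): window [0,3] length 4 -- new best
  Position 4 ('g'): repeat (last at 1), move window start to 2
  Position 4 ('g'): window [2,4] length 3
  Position 5 ('h'): window [2,5] length 4
  Position 6 ('h'): repeat (last at 5), move window start to 6
  Position 6 ('h'): window [6,6] length 1
  Position 7 ('h'): repeat (last at 6), move window start to 7
  Position 7 ('h'): window [7,7] length 1
  Position 8 ('e'): window [7,8] length 2
  Position 9 ('a'): window [7,9] length 3
Longest substring with no repeats: "bgea" with length 4

4


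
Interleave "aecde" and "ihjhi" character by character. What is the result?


Interleaving "aecde" and "ihjhi":
  Position 0: 'a' from first, 'i' from second => "ai"
  Position 1: 'e' from first, 'h' from second => "eh"
  Position 2: 'c' from first, 'j' from second => "cj"
  Position 3: 'd' from first, 'h' from second => "dh"
  Position 4: 'e' from first, 'i' from second => "ei"
Result: aiehcjdhei

aiehcjdhei


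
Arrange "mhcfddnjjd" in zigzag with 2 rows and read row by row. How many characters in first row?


Zigzag "mhcfddnjjd" into 2 rows:
Placing characters:
  'm' => row 0
  'h' => row 1
  'c' => row 0
  'f' => row 1
  'd' => row 0
  'd' => row 1
  'n' => row 0
  'j' => row 1
  'j' => row 0
  'd' => row 1
Rows:
  Row 0: "mcdnj"
  Row 1: "hfdjd"
First row length: 5

5


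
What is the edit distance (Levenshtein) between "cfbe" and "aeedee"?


Computing edit distance: "cfbe" -> "aeedee"
DP table:
           a    e    e    d    e    e
      0    1    2    3    4    5    6
  c   1    1    2    3    4    5    6
  f   2    2    2    3    4    5    6
  b   3    3    3    3    4    5    6
  e   4    4    3    3    4    4    5
Edit distance = dp[4][6] = 5

5


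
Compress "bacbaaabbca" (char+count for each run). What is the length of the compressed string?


Input: bacbaaabbca
Runs:
  'b' x 1 => "b1"
  'a' x 1 => "a1"
  'c' x 1 => "c1"
  'b' x 1 => "b1"
  'a' x 3 => "a3"
  'b' x 2 => "b2"
  'c' x 1 => "c1"
  'a' x 1 => "a1"
Compressed: "b1a1c1b1a3b2c1a1"
Compressed length: 16

16


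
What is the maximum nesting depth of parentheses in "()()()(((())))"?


Input: "()()()(((())))"
Tracking depth:
  Position 0 '(': depth becomes 1
  Position 1 ')': depth becomes 0
  Position 2 '(': depth becomes 1
  Position 3 ')': depth becomes 0
  Position 4 '(': depth becomes 1
  Position 5 ')': depth becomes 0
  Position 6 '(': depth becomes 1
  Position 7 '(': depth becomes 2
  Position 8 '(': depth becomes 3
  Position 9 '(': depth becomes 4
  Position 10 ')': depth becomes 3
  Position 11 ')': depth becomes 2
  Position 12 ')': depth becomes 1
  Position 13 ')': depth becomes 0
Maximum depth reached: 4

4


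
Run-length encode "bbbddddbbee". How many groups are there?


Input: bbbddddbbee
Scanning for consecutive runs:
  Group 1: 'b' x 3 (positions 0-2)
  Group 2: 'd' x 4 (positions 3-6)
  Group 3: 'b' x 2 (positions 7-8)
  Group 4: 'e' x 2 (positions 9-10)
Total groups: 4

4


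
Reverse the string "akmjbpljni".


Input: akmjbpljni
Reading characters right to left:
  Position 9: 'i'
  Position 8: 'n'
  Position 7: 'j'
  Position 6: 'l'
  Position 5: 'p'
  Position 4: 'b'
  Position 3: 'j'
  Position 2: 'm'
  Position 1: 'k'
  Position 0: 'a'
Reversed: injlpbjmka

injlpbjmka


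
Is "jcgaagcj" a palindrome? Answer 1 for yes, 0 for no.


Input: jcgaagcj
Reversed: jcgaagcj
  Compare pos 0 ('j') with pos 7 ('j'): match
  Compare pos 1 ('c') with pos 6 ('c'): match
  Compare pos 2 ('g') with pos 5 ('g'): match
  Compare pos 3 ('a') with pos 4 ('a'): match
Result: palindrome

1


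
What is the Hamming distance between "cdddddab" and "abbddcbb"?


Comparing "cdddddab" and "abbddcbb" position by position:
  Position 0: 'c' vs 'a' => differ
  Position 1: 'd' vs 'b' => differ
  Position 2: 'd' vs 'b' => differ
  Position 3: 'd' vs 'd' => same
  Position 4: 'd' vs 'd' => same
  Position 5: 'd' vs 'c' => differ
  Position 6: 'a' vs 'b' => differ
  Position 7: 'b' vs 'b' => same
Total differences (Hamming distance): 5

5


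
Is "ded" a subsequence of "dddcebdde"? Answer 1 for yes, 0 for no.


Check if "ded" is a subsequence of "dddcebdde"
Greedy scan:
  Position 0 ('d'): matches sub[0] = 'd'
  Position 1 ('d'): no match needed
  Position 2 ('d'): no match needed
  Position 3 ('c'): no match needed
  Position 4 ('e'): matches sub[1] = 'e'
  Position 5 ('b'): no match needed
  Position 6 ('d'): matches sub[2] = 'd'
  Position 7 ('d'): no match needed
  Position 8 ('e'): no match needed
All 3 characters matched => is a subsequence

1


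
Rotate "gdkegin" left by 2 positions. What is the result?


Input: "gdkegin", rotate left by 2
First 2 characters: "gd"
Remaining characters: "kegin"
Concatenate remaining + first: "kegin" + "gd" = "kegingd"

kegingd


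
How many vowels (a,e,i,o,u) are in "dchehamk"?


Input: dchehamk
Checking each character:
  'd' at position 0: consonant
  'c' at position 1: consonant
  'h' at position 2: consonant
  'e' at position 3: vowel (running total: 1)
  'h' at position 4: consonant
  'a' at position 5: vowel (running total: 2)
  'm' at position 6: consonant
  'k' at position 7: consonant
Total vowels: 2

2


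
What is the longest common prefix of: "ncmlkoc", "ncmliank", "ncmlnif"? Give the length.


Words: ncmlkoc, ncmliank, ncmlnif
  Position 0: all 'n' => match
  Position 1: all 'c' => match
  Position 2: all 'm' => match
  Position 3: all 'l' => match
  Position 4: ('k', 'i', 'n') => mismatch, stop
LCP = "ncml" (length 4)

4


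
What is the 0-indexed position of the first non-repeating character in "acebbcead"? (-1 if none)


Input: acebbcead
Character frequencies:
  'a': 2
  'b': 2
  'c': 2
  'd': 1
  'e': 2
Scanning left to right for freq == 1:
  Position 0 ('a'): freq=2, skip
  Position 1 ('c'): freq=2, skip
  Position 2 ('e'): freq=2, skip
  Position 3 ('b'): freq=2, skip
  Position 4 ('b'): freq=2, skip
  Position 5 ('c'): freq=2, skip
  Position 6 ('e'): freq=2, skip
  Position 7 ('a'): freq=2, skip
  Position 8 ('d'): unique! => answer = 8

8


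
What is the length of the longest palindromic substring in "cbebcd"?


Input: "cbebcd"
Checking substrings for palindromes:
  [0:5] "cbebc" (len 5) => palindrome
  [1:4] "beb" (len 3) => palindrome
Longest palindromic substring: "cbebc" with length 5

5


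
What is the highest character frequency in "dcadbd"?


Input: dcadbd
Character counts:
  'a': 1
  'b': 1
  'c': 1
  'd': 3
Maximum frequency: 3

3


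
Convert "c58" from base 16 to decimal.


Input: "c58" in base 16
Positional expansion:
  Digit 'c' (value 12) x 16^2 = 3072
  Digit '5' (value 5) x 16^1 = 80
  Digit '8' (value 8) x 16^0 = 8
Sum = 3160

3160


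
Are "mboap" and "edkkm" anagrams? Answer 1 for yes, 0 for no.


Strings: "mboap", "edkkm"
Sorted first:  abmop
Sorted second: dekkm
Differ at position 0: 'a' vs 'd' => not anagrams

0


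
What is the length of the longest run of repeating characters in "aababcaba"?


Input: "aababcaba"
Scanning for longest run:
  Position 1 ('a'): continues run of 'a', length=2
  Position 2 ('b'): new char, reset run to 1
  Position 3 ('a'): new char, reset run to 1
  Position 4 ('b'): new char, reset run to 1
  Position 5 ('c'): new char, reset run to 1
  Position 6 ('a'): new char, reset run to 1
  Position 7 ('b'): new char, reset run to 1
  Position 8 ('a'): new char, reset run to 1
Longest run: 'a' with length 2

2


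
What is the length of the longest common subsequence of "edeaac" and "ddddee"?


LCS of "edeaac" and "ddddee"
DP table:
           d    d    d    d    e    e
      0    0    0    0    0    0    0
  e   0    0    0    0    0    1    1
  d   0    1    1    1    1    1    1
  e   0    1    1    1    1    2    2
  a   0    1    1    1    1    2    2
  a   0    1    1    1    1    2    2
  c   0    1    1    1    1    2    2
LCS length = dp[6][6] = 2

2


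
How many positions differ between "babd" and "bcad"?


Comparing "babd" and "bcad" position by position:
  Position 0: 'b' vs 'b' => same
  Position 1: 'a' vs 'c' => DIFFER
  Position 2: 'b' vs 'a' => DIFFER
  Position 3: 'd' vs 'd' => same
Positions that differ: 2

2


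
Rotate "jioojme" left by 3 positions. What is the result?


Input: "jioojme", rotate left by 3
First 3 characters: "jio"
Remaining characters: "ojme"
Concatenate remaining + first: "ojme" + "jio" = "ojmejio"

ojmejio


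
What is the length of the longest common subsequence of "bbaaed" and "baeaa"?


LCS of "bbaaed" and "baeaa"
DP table:
           b    a    e    a    a
      0    0    0    0    0    0
  b   0    1    1    1    1    1
  b   0    1    1    1    1    1
  a   0    1    2    2    2    2
  a   0    1    2    2    3    3
  e   0    1    2    3    3    3
  d   0    1    2    3    3    3
LCS length = dp[6][5] = 3

3


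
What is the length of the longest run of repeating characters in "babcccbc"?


Input: "babcccbc"
Scanning for longest run:
  Position 1 ('a'): new char, reset run to 1
  Position 2 ('b'): new char, reset run to 1
  Position 3 ('c'): new char, reset run to 1
  Position 4 ('c'): continues run of 'c', length=2
  Position 5 ('c'): continues run of 'c', length=3
  Position 6 ('b'): new char, reset run to 1
  Position 7 ('c'): new char, reset run to 1
Longest run: 'c' with length 3

3


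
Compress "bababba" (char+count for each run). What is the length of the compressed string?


Input: bababba
Runs:
  'b' x 1 => "b1"
  'a' x 1 => "a1"
  'b' x 1 => "b1"
  'a' x 1 => "a1"
  'b' x 2 => "b2"
  'a' x 1 => "a1"
Compressed: "b1a1b1a1b2a1"
Compressed length: 12

12


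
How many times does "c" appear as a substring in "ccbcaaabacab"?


Searching for "c" in "ccbcaaabacab"
Scanning each position:
  Position 0: "c" => MATCH
  Position 1: "c" => MATCH
  Position 2: "b" => no
  Position 3: "c" => MATCH
  Position 4: "a" => no
  Position 5: "a" => no
  Position 6: "a" => no
  Position 7: "b" => no
  Position 8: "a" => no
  Position 9: "c" => MATCH
  Position 10: "a" => no
  Position 11: "b" => no
Total occurrences: 4

4


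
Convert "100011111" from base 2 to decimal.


Input: "100011111" in base 2
Positional expansion:
  Digit '1' (value 1) x 2^8 = 256
  Digit '0' (value 0) x 2^7 = 0
  Digit '0' (value 0) x 2^6 = 0
  Digit '0' (value 0) x 2^5 = 0
  Digit '1' (value 1) x 2^4 = 16
  Digit '1' (value 1) x 2^3 = 8
  Digit '1' (value 1) x 2^2 = 4
  Digit '1' (value 1) x 2^1 = 2
  Digit '1' (value 1) x 2^0 = 1
Sum = 287

287


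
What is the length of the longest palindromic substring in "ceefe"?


Input: "ceefe"
Checking substrings for palindromes:
  [2:5] "efe" (len 3) => palindrome
  [1:3] "ee" (len 2) => palindrome
Longest palindromic substring: "efe" with length 3

3


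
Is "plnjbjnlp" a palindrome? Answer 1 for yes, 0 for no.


Input: plnjbjnlp
Reversed: plnjbjnlp
  Compare pos 0 ('p') with pos 8 ('p'): match
  Compare pos 1 ('l') with pos 7 ('l'): match
  Compare pos 2 ('n') with pos 6 ('n'): match
  Compare pos 3 ('j') with pos 5 ('j'): match
Result: palindrome

1


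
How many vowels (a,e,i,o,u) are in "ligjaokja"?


Input: ligjaokja
Checking each character:
  'l' at position 0: consonant
  'i' at position 1: vowel (running total: 1)
  'g' at position 2: consonant
  'j' at position 3: consonant
  'a' at position 4: vowel (running total: 2)
  'o' at position 5: vowel (running total: 3)
  'k' at position 6: consonant
  'j' at position 7: consonant
  'a' at position 8: vowel (running total: 4)
Total vowels: 4

4


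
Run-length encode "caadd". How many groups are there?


Input: caadd
Scanning for consecutive runs:
  Group 1: 'c' x 1 (positions 0-0)
  Group 2: 'a' x 2 (positions 1-2)
  Group 3: 'd' x 2 (positions 3-4)
Total groups: 3

3


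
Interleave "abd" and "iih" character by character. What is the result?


Interleaving "abd" and "iih":
  Position 0: 'a' from first, 'i' from second => "ai"
  Position 1: 'b' from first, 'i' from second => "bi"
  Position 2: 'd' from first, 'h' from second => "dh"
Result: aibidh

aibidh


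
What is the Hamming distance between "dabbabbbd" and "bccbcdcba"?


Comparing "dabbabbbd" and "bccbcdcba" position by position:
  Position 0: 'd' vs 'b' => differ
  Position 1: 'a' vs 'c' => differ
  Position 2: 'b' vs 'c' => differ
  Position 3: 'b' vs 'b' => same
  Position 4: 'a' vs 'c' => differ
  Position 5: 'b' vs 'd' => differ
  Position 6: 'b' vs 'c' => differ
  Position 7: 'b' vs 'b' => same
  Position 8: 'd' vs 'a' => differ
Total differences (Hamming distance): 7

7


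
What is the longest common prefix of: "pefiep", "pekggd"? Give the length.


Words: pefiep, pekggd
  Position 0: all 'p' => match
  Position 1: all 'e' => match
  Position 2: ('f', 'k') => mismatch, stop
LCP = "pe" (length 2)

2


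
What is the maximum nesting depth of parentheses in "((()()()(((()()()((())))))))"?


Input: "((()()()(((()()()((())))))))"
Tracking depth:
  Position 0 '(': depth becomes 1
  Position 1 '(': depth becomes 2
  Position 2 '(': depth becomes 3
  Position 3 ')': depth becomes 2
  Position 4 '(': depth becomes 3
  Position 5 ')': depth becomes 2
  Position 6 '(': depth becomes 3
  Position 7 ')': depth becomes 2
  Position 8 '(': depth becomes 3
  Position 9 '(': depth becomes 4
  Position 10 '(': depth becomes 5
  Position 11 '(': depth becomes 6
  Position 12 ')': depth becomes 5
  Position 13 '(': depth becomes 6
  Position 14 ')': depth becomes 5
  Position 15 '(': depth becomes 6
  Position 16 ')': depth becomes 5
  Position 17 '(': depth becomes 6
  Position 18 '(': depth becomes 7
  Position 19 '(': depth becomes 8
  Position 20 ')': depth becomes 7
  Position 21 ')': depth becomes 6
  Position 22 ')': depth becomes 5
  Position 23 ')': depth becomes 4
  Position 24 ')': depth becomes 3
  Position 25 ')': depth becomes 2
  Position 26 ')': depth becomes 1
  Position 27 ')': depth becomes 0
Maximum depth reached: 8

8


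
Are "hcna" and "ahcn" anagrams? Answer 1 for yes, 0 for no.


Strings: "hcna", "ahcn"
Sorted first:  achn
Sorted second: achn
Sorted forms match => anagrams

1


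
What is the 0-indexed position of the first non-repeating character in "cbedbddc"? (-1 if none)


Input: cbedbddc
Character frequencies:
  'b': 2
  'c': 2
  'd': 3
  'e': 1
Scanning left to right for freq == 1:
  Position 0 ('c'): freq=2, skip
  Position 1 ('b'): freq=2, skip
  Position 2 ('e'): unique! => answer = 2

2


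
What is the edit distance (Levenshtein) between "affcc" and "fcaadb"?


Computing edit distance: "affcc" -> "fcaadb"
DP table:
           f    c    a    a    d    b
      0    1    2    3    4    5    6
  a   1    1    2    2    3    4    5
  f   2    1    2    3    3    4    5
  f   3    2    2    3    4    4    5
  c   4    3    2    3    4    5    5
  c   5    4    3    3    4    5    6
Edit distance = dp[5][6] = 6

6


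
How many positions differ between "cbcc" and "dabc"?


Comparing "cbcc" and "dabc" position by position:
  Position 0: 'c' vs 'd' => DIFFER
  Position 1: 'b' vs 'a' => DIFFER
  Position 2: 'c' vs 'b' => DIFFER
  Position 3: 'c' vs 'c' => same
Positions that differ: 3

3


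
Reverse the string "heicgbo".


Input: heicgbo
Reading characters right to left:
  Position 6: 'o'
  Position 5: 'b'
  Position 4: 'g'
  Position 3: 'c'
  Position 2: 'i'
  Position 1: 'e'
  Position 0: 'h'
Reversed: obgcieh

obgcieh


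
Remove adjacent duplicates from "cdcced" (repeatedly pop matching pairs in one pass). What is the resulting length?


Input: cdcced
Stack-based adjacent duplicate removal:
  Read 'c': push. Stack: c
  Read 'd': push. Stack: cd
  Read 'c': push. Stack: cdc
  Read 'c': matches stack top 'c' => pop. Stack: cd
  Read 'e': push. Stack: cde
  Read 'd': push. Stack: cded
Final stack: "cded" (length 4)

4


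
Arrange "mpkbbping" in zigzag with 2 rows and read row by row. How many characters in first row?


Zigzag "mpkbbping" into 2 rows:
Placing characters:
  'm' => row 0
  'p' => row 1
  'k' => row 0
  'b' => row 1
  'b' => row 0
  'p' => row 1
  'i' => row 0
  'n' => row 1
  'g' => row 0
Rows:
  Row 0: "mkbig"
  Row 1: "pbpn"
First row length: 5

5


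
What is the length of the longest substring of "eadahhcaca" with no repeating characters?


Input: "eadahhcaca"
Sliding window (track last position of each char):
  Position 0 ('e'): window [0,0] length 1 -- new best
  Position 1 ('a'): window [0,1] length 2 -- new best
  Position 2 ('d'): window [0,2] length 3 -- new best
  Position 3 ('a'): repeat (last at 1), move window start to 2
  Position 3 ('a'): window [2,3] length 2
  Position 4 ('h'): window [2,4] length 3
  Position 5 ('h'): repeat (last at 4), move window start to 5
  Position 5 ('h'): window [5,5] length 1
  Position 6 ('c'): window [5,6] length 2
  Position 7 ('a'): window [5,7] length 3
  Position 8 ('c'): repeat (last at 6), move window start to 7
  Position 8 ('c'): window [7,8] length 2
  Position 9 ('a'): repeat (last at 7), move window start to 8
  Position 9 ('a'): window [8,9] length 2
Longest substring with no repeats: "ead" with length 3

3


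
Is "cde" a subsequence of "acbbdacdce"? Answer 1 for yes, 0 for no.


Check if "cde" is a subsequence of "acbbdacdce"
Greedy scan:
  Position 0 ('a'): no match needed
  Position 1 ('c'): matches sub[0] = 'c'
  Position 2 ('b'): no match needed
  Position 3 ('b'): no match needed
  Position 4 ('d'): matches sub[1] = 'd'
  Position 5 ('a'): no match needed
  Position 6 ('c'): no match needed
  Position 7 ('d'): no match needed
  Position 8 ('c'): no match needed
  Position 9 ('e'): matches sub[2] = 'e'
All 3 characters matched => is a subsequence

1


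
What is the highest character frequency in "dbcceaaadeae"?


Input: dbcceaaadeae
Character counts:
  'a': 4
  'b': 1
  'c': 2
  'd': 2
  'e': 3
Maximum frequency: 4

4


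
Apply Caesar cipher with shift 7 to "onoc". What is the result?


Caesar cipher: shift "onoc" by 7
  'o' (pos 14) + 7 = pos 21 = 'v'
  'n' (pos 13) + 7 = pos 20 = 'u'
  'o' (pos 14) + 7 = pos 21 = 'v'
  'c' (pos 2) + 7 = pos 9 = 'j'
Result: vuvj

vuvj


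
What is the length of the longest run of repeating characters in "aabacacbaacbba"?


Input: "aabacacbaacbba"
Scanning for longest run:
  Position 1 ('a'): continues run of 'a', length=2
  Position 2 ('b'): new char, reset run to 1
  Position 3 ('a'): new char, reset run to 1
  Position 4 ('c'): new char, reset run to 1
  Position 5 ('a'): new char, reset run to 1
  Position 6 ('c'): new char, reset run to 1
  Position 7 ('b'): new char, reset run to 1
  Position 8 ('a'): new char, reset run to 1
  Position 9 ('a'): continues run of 'a', length=2
  Position 10 ('c'): new char, reset run to 1
  Position 11 ('b'): new char, reset run to 1
  Position 12 ('b'): continues run of 'b', length=2
  Position 13 ('a'): new char, reset run to 1
Longest run: 'a' with length 2

2


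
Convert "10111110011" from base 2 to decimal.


Input: "10111110011" in base 2
Positional expansion:
  Digit '1' (value 1) x 2^10 = 1024
  Digit '0' (value 0) x 2^9 = 0
  Digit '1' (value 1) x 2^8 = 256
  Digit '1' (value 1) x 2^7 = 128
  Digit '1' (value 1) x 2^6 = 64
  Digit '1' (value 1) x 2^5 = 32
  Digit '1' (value 1) x 2^4 = 16
  Digit '0' (value 0) x 2^3 = 0
  Digit '0' (value 0) x 2^2 = 0
  Digit '1' (value 1) x 2^1 = 2
  Digit '1' (value 1) x 2^0 = 1
Sum = 1523

1523


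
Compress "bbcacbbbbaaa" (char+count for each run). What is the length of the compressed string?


Input: bbcacbbbbaaa
Runs:
  'b' x 2 => "b2"
  'c' x 1 => "c1"
  'a' x 1 => "a1"
  'c' x 1 => "c1"
  'b' x 4 => "b4"
  'a' x 3 => "a3"
Compressed: "b2c1a1c1b4a3"
Compressed length: 12

12


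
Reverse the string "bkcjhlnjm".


Input: bkcjhlnjm
Reading characters right to left:
  Position 8: 'm'
  Position 7: 'j'
  Position 6: 'n'
  Position 5: 'l'
  Position 4: 'h'
  Position 3: 'j'
  Position 2: 'c'
  Position 1: 'k'
  Position 0: 'b'
Reversed: mjnlhjckb

mjnlhjckb
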